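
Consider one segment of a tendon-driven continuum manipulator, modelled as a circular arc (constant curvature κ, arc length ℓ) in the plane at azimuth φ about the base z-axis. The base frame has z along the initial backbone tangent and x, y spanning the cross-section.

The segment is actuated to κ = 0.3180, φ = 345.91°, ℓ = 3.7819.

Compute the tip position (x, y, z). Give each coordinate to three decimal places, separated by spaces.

1.952 -0.490 2.934

θ = κ·ℓ = 0.3180 × 3.7819 = 1.20264 rad
ρ = (1 − cos θ)/κ = (1 − 0.35989)/0.3180 = 2.01292
z = sin θ / κ = 0.93299/0.3180 = 2.93394
x = ρ cos φ = 2.01292 × cos(345.91°) = 1.95236
y = ρ sin φ = 2.01292 × sin(345.91°) = -0.49004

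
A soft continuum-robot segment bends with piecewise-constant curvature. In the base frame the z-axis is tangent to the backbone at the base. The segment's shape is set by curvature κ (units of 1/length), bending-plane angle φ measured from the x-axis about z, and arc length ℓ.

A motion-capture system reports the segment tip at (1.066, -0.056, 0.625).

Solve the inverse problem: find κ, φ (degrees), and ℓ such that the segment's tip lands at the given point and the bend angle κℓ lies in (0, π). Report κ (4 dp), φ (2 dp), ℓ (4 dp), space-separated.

1.3953 356.99 1.4923

ρ = √(x²+y²) = √(1.066² + -0.056²) = 1.06747
φ = atan2(y, x) mod 360° = atan2(-0.056, 1.066) = 356.9929°
|p|² = ρ² + z² = 1.06747² + 0.625² = 1.53012
κ = 2ρ / |p|² = 2×1.06747 / 1.53012 = 1.39528
θ = 2·atan2(ρ, z) = 2·atan2(1.06747, 0.625) = 2.08222 rad
ℓ = θ/κ = 2.08222/1.39528 = 1.49233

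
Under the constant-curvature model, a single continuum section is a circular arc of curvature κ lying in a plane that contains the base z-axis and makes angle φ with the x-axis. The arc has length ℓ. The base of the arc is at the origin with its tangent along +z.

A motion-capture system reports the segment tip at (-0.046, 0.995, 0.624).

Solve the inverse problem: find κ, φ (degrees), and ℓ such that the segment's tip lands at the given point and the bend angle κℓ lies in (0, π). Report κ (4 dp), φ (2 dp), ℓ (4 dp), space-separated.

1.4420 92.65 1.4024

ρ = √(x²+y²) = √(-0.046² + 0.995²) = 0.99606
φ = atan2(y, x) mod 360° = atan2(0.995, -0.046) = 92.6470°
|p|² = ρ² + z² = 0.99606² + 0.624² = 1.38152
κ = 2ρ / |p|² = 2×0.99606 / 1.38152 = 1.44198
θ = 2·atan2(ρ, z) = 2·atan2(0.99606, 0.624) = 2.02229 rad
ℓ = θ/κ = 2.02229/1.44198 = 1.40243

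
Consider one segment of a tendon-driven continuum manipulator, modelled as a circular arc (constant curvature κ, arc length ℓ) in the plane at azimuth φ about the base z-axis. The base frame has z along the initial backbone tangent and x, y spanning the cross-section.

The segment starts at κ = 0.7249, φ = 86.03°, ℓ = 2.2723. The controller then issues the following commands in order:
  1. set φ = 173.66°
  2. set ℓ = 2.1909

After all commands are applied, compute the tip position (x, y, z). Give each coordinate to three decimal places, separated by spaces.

-1.395 0.155 1.379

initial: κ=0.7249, φ=86.03°, ℓ=2.2723
cmd 1: set φ=173.66° → (κ,φ,ℓ)=(0.7249,173.66°,2.2723) → tip=(-1.4757,0.1640,1.3755)
cmd 2: set ℓ=2.1909 → (κ,φ,ℓ)=(0.7249,173.66°,2.1909) → tip=(-1.3949,0.1550,1.3793)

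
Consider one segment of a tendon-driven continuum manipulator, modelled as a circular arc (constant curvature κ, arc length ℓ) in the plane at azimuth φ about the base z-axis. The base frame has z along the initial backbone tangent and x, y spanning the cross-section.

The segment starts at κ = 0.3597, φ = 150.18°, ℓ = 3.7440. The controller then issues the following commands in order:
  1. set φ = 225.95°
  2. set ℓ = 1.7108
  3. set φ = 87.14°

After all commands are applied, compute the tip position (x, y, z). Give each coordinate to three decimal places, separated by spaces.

initial: κ=0.3597, φ=150.18°, ℓ=3.7440
cmd 1: set φ=225.95° → (κ,φ,ℓ)=(0.3597,225.95°,3.7440) → tip=(-1.5034,-1.5541,2.7106)
cmd 2: set ℓ=1.7108 → (κ,φ,ℓ)=(0.3597,225.95°,1.7108) → tip=(-0.3546,-0.3665,1.6049)
cmd 3: set φ=87.14° → (κ,φ,ℓ)=(0.3597,87.14°,1.7108) → tip=(0.0254,0.5094,1.6049)

0.025 0.509 1.605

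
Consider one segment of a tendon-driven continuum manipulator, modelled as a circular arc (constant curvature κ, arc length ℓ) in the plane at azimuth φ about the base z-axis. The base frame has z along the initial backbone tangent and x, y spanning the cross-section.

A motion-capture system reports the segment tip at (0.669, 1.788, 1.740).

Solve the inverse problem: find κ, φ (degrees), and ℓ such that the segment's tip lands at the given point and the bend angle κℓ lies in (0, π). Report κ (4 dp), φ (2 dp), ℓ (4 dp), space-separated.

0.5723 69.49 2.9067

ρ = √(x²+y²) = √(0.669² + 1.788²) = 1.90906
φ = atan2(y, x) mod 360° = atan2(1.788, 0.669) = 69.4861°
|p|² = ρ² + z² = 1.90906² + 1.740² = 6.67211
κ = 2ρ / |p|² = 2×1.90906 / 6.67211 = 0.57225
θ = 2·atan2(ρ, z) = 2·atan2(1.90906, 1.740) = 1.66339 rad
ℓ = θ/κ = 1.66339/0.57225 = 2.90675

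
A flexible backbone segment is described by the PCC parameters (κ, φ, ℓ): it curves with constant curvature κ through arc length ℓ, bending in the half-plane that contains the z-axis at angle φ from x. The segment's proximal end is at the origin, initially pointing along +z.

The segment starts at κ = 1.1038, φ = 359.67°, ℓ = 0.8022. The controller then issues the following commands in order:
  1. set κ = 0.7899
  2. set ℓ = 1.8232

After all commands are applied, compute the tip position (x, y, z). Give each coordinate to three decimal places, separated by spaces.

1.101 -0.006 1.255

initial: κ=1.1038, φ=359.67°, ℓ=0.8022
cmd 1: set κ=0.7899 → (κ,φ,ℓ)=(0.7899,359.67°,0.8022) → tip=(0.2458,-0.0014,0.7496)
cmd 2: set ℓ=1.8232 → (κ,φ,ℓ)=(0.7899,359.67°,1.8232) → tip=(1.1010,-0.0063,1.2552)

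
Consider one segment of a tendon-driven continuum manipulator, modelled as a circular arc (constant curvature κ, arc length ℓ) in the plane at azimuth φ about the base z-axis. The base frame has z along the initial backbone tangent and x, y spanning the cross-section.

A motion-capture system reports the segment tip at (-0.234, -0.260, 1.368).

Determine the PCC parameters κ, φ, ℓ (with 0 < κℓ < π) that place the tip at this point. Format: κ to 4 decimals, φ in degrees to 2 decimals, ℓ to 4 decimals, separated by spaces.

0.3509 228.01 1.4269

ρ = √(x²+y²) = √(-0.234² + -0.260²) = 0.34979
φ = atan2(y, x) mod 360° = atan2(-0.260, -0.234) = 228.0128°
|p|² = ρ² + z² = 0.34979² + 1.368² = 1.99378
κ = 2ρ / |p|² = 2×0.34979 / 1.99378 = 0.35089
θ = 2·atan2(ρ, z) = 2·atan2(0.34979, 1.368) = 0.50067 rad
ℓ = θ/κ = 0.50067/0.35089 = 1.42687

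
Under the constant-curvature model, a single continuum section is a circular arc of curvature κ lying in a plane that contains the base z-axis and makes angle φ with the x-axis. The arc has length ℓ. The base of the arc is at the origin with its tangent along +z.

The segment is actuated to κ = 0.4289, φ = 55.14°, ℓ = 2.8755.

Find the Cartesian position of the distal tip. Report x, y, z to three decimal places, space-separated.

0.891 1.280 2.200

θ = κ·ℓ = 0.4289 × 2.8755 = 1.23330 rad
ρ = (1 − cos θ)/κ = (1 − 0.33112)/0.4289 = 1.55952
z = sin θ / κ = 0.94359/0.4289 = 2.20002
x = ρ cos φ = 1.55952 × cos(55.14°) = 0.89138
y = ρ sin φ = 1.55952 × sin(55.14°) = 1.27966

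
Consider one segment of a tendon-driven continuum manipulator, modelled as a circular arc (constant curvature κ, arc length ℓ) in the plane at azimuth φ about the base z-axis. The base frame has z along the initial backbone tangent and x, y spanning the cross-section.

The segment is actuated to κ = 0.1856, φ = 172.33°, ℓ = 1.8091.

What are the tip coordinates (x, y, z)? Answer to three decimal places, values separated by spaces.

θ = κ·ℓ = 0.1856 × 1.8091 = 0.33577 rad
ρ = (1 − cos θ)/κ = (1 − 0.94416)/0.1856 = 0.30088
z = sin θ / κ = 0.32950/0.1856 = 1.77530
x = ρ cos φ = 0.30088 × cos(172.33°) = -0.29819
y = ρ sin φ = 0.30088 × sin(172.33°) = 0.04016

-0.298 0.040 1.775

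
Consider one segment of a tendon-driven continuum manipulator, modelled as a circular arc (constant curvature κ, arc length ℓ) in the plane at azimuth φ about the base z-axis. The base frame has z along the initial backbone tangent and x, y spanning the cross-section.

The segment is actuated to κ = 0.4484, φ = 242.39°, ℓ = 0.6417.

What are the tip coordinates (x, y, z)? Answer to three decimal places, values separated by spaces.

-0.042 -0.081 0.633

θ = κ·ℓ = 0.4484 × 0.6417 = 0.28774 rad
ρ = (1 − cos θ)/κ = (1 − 0.95889)/0.4484 = 0.09169
z = sin θ / κ = 0.28378/0.4484 = 0.63288
x = ρ cos φ = 0.09169 × cos(242.39°) = -0.04249
y = ρ sin φ = 0.09169 × sin(242.39°) = -0.08124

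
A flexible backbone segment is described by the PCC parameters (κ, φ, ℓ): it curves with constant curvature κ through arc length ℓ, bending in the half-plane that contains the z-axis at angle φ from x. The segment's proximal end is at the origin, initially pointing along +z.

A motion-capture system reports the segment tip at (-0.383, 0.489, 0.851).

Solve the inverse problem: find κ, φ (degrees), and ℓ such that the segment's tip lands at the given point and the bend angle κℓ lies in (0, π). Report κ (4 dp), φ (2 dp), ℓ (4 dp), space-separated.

ρ = √(x²+y²) = √(-0.383² + 0.489²) = 0.62114
φ = atan2(y, x) mod 360° = atan2(0.489, -0.383) = 128.0692°
|p|² = ρ² + z² = 0.62114² + 0.851² = 1.11001
κ = 2ρ / |p|² = 2×0.62114 / 1.11001 = 1.11915
θ = 2·atan2(ρ, z) = 2·atan2(0.62114, 0.851) = 1.26101 rad
ℓ = θ/κ = 1.26101/1.11915 = 1.12676

1.1192 128.07 1.1268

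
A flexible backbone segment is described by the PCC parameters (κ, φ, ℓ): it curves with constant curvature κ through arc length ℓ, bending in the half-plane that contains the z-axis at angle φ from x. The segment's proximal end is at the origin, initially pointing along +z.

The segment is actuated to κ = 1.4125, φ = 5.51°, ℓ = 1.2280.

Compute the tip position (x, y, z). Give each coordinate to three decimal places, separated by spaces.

θ = κ·ℓ = 1.4125 × 1.2280 = 1.73455 rad
ρ = (1 − cos θ)/κ = (1 − -0.16302)/1.4125 = 0.82338
z = sin θ / κ = 0.98662/1.4125 = 0.69849
x = ρ cos φ = 0.82338 × cos(5.51°) = 0.81957
y = ρ sin φ = 0.82338 × sin(5.51°) = 0.07906

0.820 0.079 0.698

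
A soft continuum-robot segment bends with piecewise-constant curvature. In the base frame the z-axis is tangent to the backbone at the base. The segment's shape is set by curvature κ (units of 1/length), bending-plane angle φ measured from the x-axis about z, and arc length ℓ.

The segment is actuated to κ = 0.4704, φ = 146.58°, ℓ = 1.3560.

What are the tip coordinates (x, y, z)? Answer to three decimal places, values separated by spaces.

θ = κ·ℓ = 0.4704 × 1.3560 = 0.63786 rad
ρ = (1 − cos θ)/κ = (1 − 0.80337)/0.4704 = 0.41800
z = sin θ / κ = 0.59548/0.4704 = 1.26590
x = ρ cos φ = 0.41800 × cos(146.58°) = -0.34889
y = ρ sin φ = 0.41800 × sin(146.58°) = 0.23023

-0.349 0.230 1.266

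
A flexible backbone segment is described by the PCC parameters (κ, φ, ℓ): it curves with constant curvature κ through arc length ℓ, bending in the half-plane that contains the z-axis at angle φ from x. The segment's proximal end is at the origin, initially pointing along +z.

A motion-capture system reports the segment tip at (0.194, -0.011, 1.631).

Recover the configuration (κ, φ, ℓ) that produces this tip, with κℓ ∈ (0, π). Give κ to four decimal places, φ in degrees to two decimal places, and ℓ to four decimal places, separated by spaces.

0.1440 356.75 1.6464

ρ = √(x²+y²) = √(0.194² + -0.011²) = 0.19431
φ = atan2(y, x) mod 360° = atan2(-0.011, 0.194) = 356.7547°
|p|² = ρ² + z² = 0.19431² + 1.631² = 2.69792
κ = 2ρ / |p|² = 2×0.19431 / 2.69792 = 0.14405
θ = 2·atan2(ρ, z) = 2·atan2(0.19431, 1.631) = 0.23716 rad
ℓ = θ/κ = 0.23716/0.14405 = 1.64639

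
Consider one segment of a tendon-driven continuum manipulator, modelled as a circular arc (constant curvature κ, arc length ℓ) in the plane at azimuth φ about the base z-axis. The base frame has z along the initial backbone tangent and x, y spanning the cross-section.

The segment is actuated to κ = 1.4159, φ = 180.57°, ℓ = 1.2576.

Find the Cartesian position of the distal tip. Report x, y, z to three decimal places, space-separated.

-0.853 -0.008 0.691

θ = κ·ℓ = 1.4159 × 1.2576 = 1.78064 rad
ρ = (1 − cos θ)/κ = (1 − -0.20830)/1.4159 = 0.85338
z = sin θ / κ = 0.97806/1.4159 = 0.69077
x = ρ cos φ = 0.85338 × cos(180.57°) = -0.85334
y = ρ sin φ = 0.85338 × sin(180.57°) = -0.00849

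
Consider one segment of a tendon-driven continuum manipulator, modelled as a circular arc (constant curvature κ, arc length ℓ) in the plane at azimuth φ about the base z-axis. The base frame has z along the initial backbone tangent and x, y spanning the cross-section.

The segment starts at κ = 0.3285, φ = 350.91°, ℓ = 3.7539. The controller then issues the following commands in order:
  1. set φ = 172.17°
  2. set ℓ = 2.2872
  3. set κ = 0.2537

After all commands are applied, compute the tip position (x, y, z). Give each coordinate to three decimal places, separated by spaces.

-0.639 0.088 2.161

initial: κ=0.3285, φ=350.91°, ℓ=3.7539
cmd 1: set φ=172.17° → (κ,φ,ℓ)=(0.3285,172.17°,3.7539) → tip=(-2.0168,0.2773,2.8723)
cmd 2: set ℓ=2.2872 → (κ,φ,ℓ)=(0.3285,172.17°,2.2872) → tip=(-0.8119,0.1117,2.0780)
cmd 3: set κ=0.2537 → (κ,φ,ℓ)=(0.2537,172.17°,2.2872) → tip=(-0.6392,0.0879,2.1610)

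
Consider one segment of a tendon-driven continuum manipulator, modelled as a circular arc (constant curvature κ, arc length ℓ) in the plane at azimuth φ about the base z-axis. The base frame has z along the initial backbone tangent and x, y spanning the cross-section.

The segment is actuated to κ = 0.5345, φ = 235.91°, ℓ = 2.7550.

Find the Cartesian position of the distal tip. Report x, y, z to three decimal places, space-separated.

θ = κ·ℓ = 0.5345 × 2.7550 = 1.47255 rad
ρ = (1 − cos θ)/κ = (1 − 0.09809)/0.5345 = 1.68739
z = sin θ / κ = 0.99518/0.5345 = 1.86188
x = ρ cos φ = 1.68739 × cos(235.91°) = -0.94577
y = ρ sin φ = 1.68739 × sin(235.91°) = -1.39742

-0.946 -1.397 1.862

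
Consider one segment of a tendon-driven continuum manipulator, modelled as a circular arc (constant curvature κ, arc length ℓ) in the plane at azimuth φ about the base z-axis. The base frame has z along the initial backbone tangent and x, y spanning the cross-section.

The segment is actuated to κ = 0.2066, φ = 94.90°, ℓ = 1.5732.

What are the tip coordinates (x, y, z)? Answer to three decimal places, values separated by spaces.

θ = κ·ℓ = 0.2066 × 1.5732 = 0.32502 rad
ρ = (1 − cos θ)/κ = (1 − 0.94764)/0.2066 = 0.25342
z = sin θ / κ = 0.31933/0.2066 = 1.54565
x = ρ cos φ = 0.25342 × cos(94.90°) = -0.02165
y = ρ sin φ = 0.25342 × sin(94.90°) = 0.25249

-0.022 0.252 1.546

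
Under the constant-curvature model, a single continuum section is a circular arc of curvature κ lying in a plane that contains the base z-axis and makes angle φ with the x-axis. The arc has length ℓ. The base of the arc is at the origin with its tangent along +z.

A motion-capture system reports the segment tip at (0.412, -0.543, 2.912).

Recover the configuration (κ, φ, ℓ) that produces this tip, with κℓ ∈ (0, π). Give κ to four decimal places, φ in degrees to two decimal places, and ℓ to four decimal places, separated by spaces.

0.1524 307.19 3.0172

ρ = √(x²+y²) = √(0.412² + -0.543²) = 0.68161
φ = atan2(y, x) mod 360° = atan2(-0.543, 0.412) = 307.1893°
|p|² = ρ² + z² = 0.68161² + 2.912² = 8.94434
κ = 2ρ / |p|² = 2×0.68161 / 8.94434 = 0.15241
θ = 2·atan2(ρ, z) = 2·atan2(0.68161, 2.912) = 0.45986 rad
ℓ = θ/κ = 0.45986/0.15241 = 3.01722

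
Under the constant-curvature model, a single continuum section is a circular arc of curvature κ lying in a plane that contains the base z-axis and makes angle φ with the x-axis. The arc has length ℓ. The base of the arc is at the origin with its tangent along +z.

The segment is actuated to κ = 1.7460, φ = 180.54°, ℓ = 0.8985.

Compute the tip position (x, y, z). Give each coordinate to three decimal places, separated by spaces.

-0.572 -0.005 0.573

θ = κ·ℓ = 1.7460 × 0.8985 = 1.56878 rad
ρ = (1 − cos θ)/κ = (1 − 0.00202)/1.7460 = 0.57158
z = sin θ / κ = 1.00000/1.7460 = 0.57274
x = ρ cos φ = 0.57158 × cos(180.54°) = -0.57156
y = ρ sin φ = 0.57158 × sin(180.54°) = -0.00539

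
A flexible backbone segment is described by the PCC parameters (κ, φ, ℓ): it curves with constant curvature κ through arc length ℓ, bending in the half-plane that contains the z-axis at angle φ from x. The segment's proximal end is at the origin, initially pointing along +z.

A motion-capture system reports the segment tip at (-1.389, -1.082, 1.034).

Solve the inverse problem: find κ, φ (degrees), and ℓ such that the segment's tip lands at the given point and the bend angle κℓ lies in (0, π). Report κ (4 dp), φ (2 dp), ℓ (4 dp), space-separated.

0.8446 217.92 2.4622

ρ = √(x²+y²) = √(-1.389² + -1.082²) = 1.76069
φ = atan2(y, x) mod 360° = atan2(-1.082, -1.389) = 217.9178°
|p|² = ρ² + z² = 1.76069² + 1.034² = 4.16920
κ = 2ρ / |p|² = 2×1.76069 / 4.16920 = 0.84462
θ = 2·atan2(ρ, z) = 2·atan2(1.76069, 1.034) = 2.07958 rad
ℓ = θ/κ = 2.07958/0.84462 = 2.46215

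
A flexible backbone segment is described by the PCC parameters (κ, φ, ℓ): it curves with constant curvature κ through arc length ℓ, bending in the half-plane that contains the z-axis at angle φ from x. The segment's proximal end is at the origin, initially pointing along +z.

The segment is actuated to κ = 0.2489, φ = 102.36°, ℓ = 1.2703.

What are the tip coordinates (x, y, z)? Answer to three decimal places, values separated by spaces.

θ = κ·ℓ = 0.2489 × 1.2703 = 0.31618 rad
ρ = (1 − cos θ)/κ = (1 − 0.95043)/0.2489 = 0.19915
z = sin θ / κ = 0.31094/0.2489 = 1.24924
x = ρ cos φ = 0.19915 × cos(102.36°) = -0.04263
y = ρ sin φ = 0.19915 × sin(102.36°) = 0.19454

-0.043 0.195 1.249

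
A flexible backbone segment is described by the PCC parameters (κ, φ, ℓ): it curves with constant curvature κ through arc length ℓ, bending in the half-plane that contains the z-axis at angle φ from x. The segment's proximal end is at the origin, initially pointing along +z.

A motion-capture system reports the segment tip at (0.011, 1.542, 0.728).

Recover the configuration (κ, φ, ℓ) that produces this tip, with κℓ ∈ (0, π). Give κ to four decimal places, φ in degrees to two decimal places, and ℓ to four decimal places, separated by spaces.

ρ = √(x²+y²) = √(0.011² + 1.542²) = 1.54204
φ = atan2(y, x) mod 360° = atan2(1.542, 0.011) = 89.5913°
|p|² = ρ² + z² = 1.54204² + 0.728² = 2.90787
κ = 2ρ / |p|² = 2×1.54204 / 2.90787 = 1.06060
θ = 2·atan2(ρ, z) = 2·atan2(1.54204, 0.728) = 2.25943 rad
ℓ = θ/κ = 2.25943/1.06060 = 2.13034

1.0606 89.59 2.1303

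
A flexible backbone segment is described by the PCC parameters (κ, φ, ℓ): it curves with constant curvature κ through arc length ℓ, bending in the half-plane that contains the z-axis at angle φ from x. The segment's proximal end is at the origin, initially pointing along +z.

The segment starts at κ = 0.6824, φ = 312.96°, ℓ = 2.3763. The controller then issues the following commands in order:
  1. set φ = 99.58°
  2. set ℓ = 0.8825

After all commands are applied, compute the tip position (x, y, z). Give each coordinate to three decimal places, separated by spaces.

-0.043 0.254 0.830

initial: κ=0.6824, φ=312.96°, ℓ=2.3763
cmd 1: set φ=99.58° → (κ,φ,ℓ)=(0.6824,99.58°,2.3763) → tip=(-0.2563,1.5183,1.4635)
cmd 2: set ℓ=0.8825 → (κ,φ,ℓ)=(0.6824,99.58°,0.8825) → tip=(-0.0429,0.2542,0.8301)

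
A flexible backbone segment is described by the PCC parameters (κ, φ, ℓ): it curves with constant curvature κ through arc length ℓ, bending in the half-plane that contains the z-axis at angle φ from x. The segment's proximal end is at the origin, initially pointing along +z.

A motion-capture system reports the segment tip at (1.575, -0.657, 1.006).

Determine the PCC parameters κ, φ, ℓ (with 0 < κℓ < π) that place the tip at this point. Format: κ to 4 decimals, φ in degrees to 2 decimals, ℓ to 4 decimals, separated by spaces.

0.8697 337.36 2.3873

ρ = √(x²+y²) = √(1.575² + -0.657²) = 1.70654
φ = atan2(y, x) mod 360° = atan2(-0.657, 1.575) = 337.3569°
|p|² = ρ² + z² = 1.70654² + 1.006² = 3.92431
κ = 2ρ / |p|² = 2×1.70654 / 3.92431 = 0.86973
θ = 2·atan2(ρ, z) = 2·atan2(1.70654, 1.006) = 2.07627 rad
ℓ = θ/κ = 2.07627/0.86973 = 2.38727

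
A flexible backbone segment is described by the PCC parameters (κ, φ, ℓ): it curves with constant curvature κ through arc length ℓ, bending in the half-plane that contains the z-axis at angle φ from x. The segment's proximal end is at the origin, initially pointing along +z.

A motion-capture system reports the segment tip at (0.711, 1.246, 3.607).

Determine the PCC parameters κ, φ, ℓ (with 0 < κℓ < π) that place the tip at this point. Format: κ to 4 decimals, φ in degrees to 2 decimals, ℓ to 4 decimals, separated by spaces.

ρ = √(x²+y²) = √(0.711² + 1.246²) = 1.43459
φ = atan2(y, x) mod 360° = atan2(1.246, 0.711) = 60.2898°
|p|² = ρ² + z² = 1.43459² + 3.607² = 15.06849
κ = 2ρ / |p|² = 2×1.43459 / 15.06849 = 0.19041
θ = 2·atan2(ρ, z) = 2·atan2(1.43459, 3.607) = 0.75708 rad
ℓ = θ/κ = 0.75708/0.19041 = 3.97610

0.1904 60.29 3.9761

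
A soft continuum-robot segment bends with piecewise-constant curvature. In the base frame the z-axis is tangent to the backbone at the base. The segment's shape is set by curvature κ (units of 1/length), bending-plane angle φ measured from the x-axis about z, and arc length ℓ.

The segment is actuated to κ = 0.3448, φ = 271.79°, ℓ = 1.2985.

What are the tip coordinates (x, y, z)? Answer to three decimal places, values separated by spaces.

0.009 -0.286 1.256

θ = κ·ℓ = 0.3448 × 1.2985 = 0.44772 rad
ρ = (1 − cos θ)/κ = (1 − 0.90144)/0.3448 = 0.28586
z = sin θ / κ = 0.43291/0.3448 = 1.25555
x = ρ cos φ = 0.28586 × cos(271.79°) = 0.00893
y = ρ sin φ = 0.28586 × sin(271.79°) = -0.28572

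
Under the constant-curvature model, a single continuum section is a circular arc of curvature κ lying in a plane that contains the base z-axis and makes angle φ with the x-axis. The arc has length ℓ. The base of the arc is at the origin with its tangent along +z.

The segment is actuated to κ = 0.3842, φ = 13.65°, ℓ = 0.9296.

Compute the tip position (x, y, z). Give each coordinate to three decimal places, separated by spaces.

θ = κ·ℓ = 0.3842 × 0.9296 = 0.35715 rad
ρ = (1 − cos θ)/κ = (1 − 0.93690)/0.3842 = 0.16425
z = sin θ / κ = 0.34961/0.3842 = 0.90996
x = ρ cos φ = 0.16425 × cos(13.65°) = 0.15961
y = ρ sin φ = 0.16425 × sin(13.65°) = 0.03876

0.160 0.039 0.910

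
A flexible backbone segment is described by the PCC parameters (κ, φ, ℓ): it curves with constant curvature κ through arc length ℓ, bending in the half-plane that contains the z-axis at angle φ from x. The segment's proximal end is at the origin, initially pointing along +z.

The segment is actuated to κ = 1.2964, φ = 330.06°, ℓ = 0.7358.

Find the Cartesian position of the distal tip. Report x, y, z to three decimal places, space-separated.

θ = κ·ℓ = 1.2964 × 0.7358 = 0.95389 rad
ρ = (1 − cos θ)/κ = (1 − 0.57851)/1.2964 = 0.32512
z = sin θ / κ = 0.81567/1.2964 = 0.62918
x = ρ cos φ = 0.32512 × cos(330.06°) = 0.28173
y = ρ sin φ = 0.32512 × sin(330.06°) = -0.16227

0.282 -0.162 0.629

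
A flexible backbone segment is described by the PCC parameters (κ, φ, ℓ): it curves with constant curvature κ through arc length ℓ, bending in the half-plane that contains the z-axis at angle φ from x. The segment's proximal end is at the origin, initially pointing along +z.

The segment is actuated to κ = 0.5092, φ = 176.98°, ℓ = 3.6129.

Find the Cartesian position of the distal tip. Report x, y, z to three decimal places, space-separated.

θ = κ·ℓ = 0.5092 × 3.6129 = 1.83969 rad
ρ = (1 − cos θ)/κ = (1 − -0.26566)/0.5092 = 2.48559
z = sin θ / κ = 0.96407/0.5092 = 1.89329
x = ρ cos φ = 2.48559 × cos(176.98°) = -2.48214
y = ρ sin φ = 2.48559 × sin(176.98°) = 0.13095

-2.482 0.131 1.893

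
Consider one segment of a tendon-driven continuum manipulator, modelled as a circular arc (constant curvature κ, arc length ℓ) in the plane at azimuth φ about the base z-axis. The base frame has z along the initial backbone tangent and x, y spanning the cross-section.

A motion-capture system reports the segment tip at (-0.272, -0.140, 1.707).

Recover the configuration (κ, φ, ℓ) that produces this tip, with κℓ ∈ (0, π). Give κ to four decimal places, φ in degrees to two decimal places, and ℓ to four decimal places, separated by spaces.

ρ = √(x²+y²) = √(-0.272² + -0.140²) = 0.30592
φ = atan2(y, x) mod 360° = atan2(-0.140, -0.272) = 207.2351°
|p|² = ρ² + z² = 0.30592² + 1.707² = 3.00743
κ = 2ρ / |p|² = 2×0.30592 / 3.00743 = 0.20344
θ = 2·atan2(ρ, z) = 2·atan2(0.30592, 1.707) = 0.35466 rad
ℓ = θ/κ = 0.35466/0.20344 = 1.74332

0.2034 207.24 1.7433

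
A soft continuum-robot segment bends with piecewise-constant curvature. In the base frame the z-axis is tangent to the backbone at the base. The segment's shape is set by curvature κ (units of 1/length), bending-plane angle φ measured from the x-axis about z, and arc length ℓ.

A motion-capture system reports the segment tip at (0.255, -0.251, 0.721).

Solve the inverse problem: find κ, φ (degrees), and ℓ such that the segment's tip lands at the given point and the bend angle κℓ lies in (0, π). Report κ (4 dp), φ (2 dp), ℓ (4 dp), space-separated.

ρ = √(x²+y²) = √(0.255² + -0.251²) = 0.35781
φ = atan2(y, x) mod 360° = atan2(-0.251, 0.255) = 315.4529°
|p|² = ρ² + z² = 0.35781² + 0.721² = 0.64787
κ = 2ρ / |p|² = 2×0.35781 / 0.64787 = 1.10457
θ = 2·atan2(ρ, z) = 2·atan2(0.35781, 0.721) = 0.92131 rad
ℓ = θ/κ = 0.92131/1.10457 = 0.83409

1.1046 315.45 0.8341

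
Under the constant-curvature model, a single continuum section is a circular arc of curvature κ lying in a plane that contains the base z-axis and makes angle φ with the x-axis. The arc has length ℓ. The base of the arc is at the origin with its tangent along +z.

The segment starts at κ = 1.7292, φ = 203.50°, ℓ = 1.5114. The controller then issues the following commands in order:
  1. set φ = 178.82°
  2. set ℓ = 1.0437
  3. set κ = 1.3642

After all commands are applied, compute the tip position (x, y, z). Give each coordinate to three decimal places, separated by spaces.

initial: κ=1.7292, φ=203.50°, ℓ=1.5114
cmd 1: set φ=178.82° → (κ,φ,ℓ)=(1.7292,178.82°,1.5114) → tip=(-1.0776,0.0222,0.2914)
cmd 2: set ℓ=1.0437 → (κ,φ,ℓ)=(1.7292,178.82°,1.0437) → tip=(-0.7122,0.0147,0.5625)
cmd 3: set κ=1.3642 → (κ,φ,ℓ)=(1.3642,178.82°,1.0437) → tip=(-0.6255,0.0129,0.7251)

-0.626 0.013 0.725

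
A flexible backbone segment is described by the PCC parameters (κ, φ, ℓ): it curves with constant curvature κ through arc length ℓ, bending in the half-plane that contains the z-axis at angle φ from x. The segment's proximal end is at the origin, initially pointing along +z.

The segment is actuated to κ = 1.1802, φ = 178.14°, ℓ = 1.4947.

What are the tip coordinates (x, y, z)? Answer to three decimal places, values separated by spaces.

θ = κ·ℓ = 1.1802 × 1.4947 = 1.76404 rad
ρ = (1 − cos θ)/κ = (1 − -0.19205)/1.1802 = 1.01004
z = sin θ / κ = 0.98139/1.1802 = 0.83154
x = ρ cos φ = 1.01004 × cos(178.14°) = -1.00951
y = ρ sin φ = 1.01004 × sin(178.14°) = 0.03278

-1.010 0.033 0.832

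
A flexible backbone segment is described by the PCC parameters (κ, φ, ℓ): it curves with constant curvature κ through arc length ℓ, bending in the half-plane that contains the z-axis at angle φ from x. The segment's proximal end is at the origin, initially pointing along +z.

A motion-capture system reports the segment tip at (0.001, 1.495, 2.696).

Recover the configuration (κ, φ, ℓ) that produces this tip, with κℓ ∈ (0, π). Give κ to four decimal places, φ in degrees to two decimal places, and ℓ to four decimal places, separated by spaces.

0.3146 89.96 3.2185

ρ = √(x²+y²) = √(0.001² + 1.495²) = 1.49500
φ = atan2(y, x) mod 360° = atan2(1.495, 0.001) = 89.9617°
|p|² = ρ² + z² = 1.49500² + 2.696² = 9.50344
κ = 2ρ / |p|² = 2×1.49500 / 9.50344 = 0.31462
θ = 2·atan2(ρ, z) = 2·atan2(1.49500, 2.696) = 1.01262 rad
ℓ = θ/κ = 1.01262/0.31462 = 3.21853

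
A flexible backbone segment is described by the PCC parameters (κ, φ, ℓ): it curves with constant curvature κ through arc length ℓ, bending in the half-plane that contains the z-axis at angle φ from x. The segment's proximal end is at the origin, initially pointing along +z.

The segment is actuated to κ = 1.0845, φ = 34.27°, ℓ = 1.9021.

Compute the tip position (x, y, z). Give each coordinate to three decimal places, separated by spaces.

θ = κ·ℓ = 1.0845 × 1.9021 = 2.06283 rad
ρ = (1 − cos θ)/κ = (1 − -0.47242)/1.0845 = 1.35769
z = sin θ / κ = 0.88138/1.0845 = 0.81270
x = ρ cos φ = 1.35769 × cos(34.27°) = 1.12199
y = ρ sin φ = 1.35769 × sin(34.27°) = 0.76451

1.122 0.765 0.813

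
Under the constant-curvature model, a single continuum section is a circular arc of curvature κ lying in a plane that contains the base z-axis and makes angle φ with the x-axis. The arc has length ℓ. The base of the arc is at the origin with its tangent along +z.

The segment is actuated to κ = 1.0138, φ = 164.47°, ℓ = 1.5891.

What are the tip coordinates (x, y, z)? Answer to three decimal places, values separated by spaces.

θ = κ·ℓ = 1.0138 × 1.5891 = 1.61103 rad
ρ = (1 − cos θ)/κ = (1 − -0.04022)/1.0138 = 1.02606
z = sin θ / κ = 0.99919/1.0138 = 0.98559
x = ρ cos φ = 1.02606 × cos(164.47°) = -0.98860
y = ρ sin φ = 1.02606 × sin(164.47°) = 0.27472

-0.989 0.275 0.986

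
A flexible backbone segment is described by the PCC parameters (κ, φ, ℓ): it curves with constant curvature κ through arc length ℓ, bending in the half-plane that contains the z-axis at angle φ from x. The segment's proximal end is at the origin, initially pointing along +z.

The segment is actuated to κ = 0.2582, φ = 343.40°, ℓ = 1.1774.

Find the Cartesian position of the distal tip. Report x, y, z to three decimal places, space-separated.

0.170 -0.051 1.159

θ = κ·ℓ = 0.2582 × 1.1774 = 0.30400 rad
ρ = (1 − cos θ)/κ = (1 − 0.95415)/0.2582 = 0.17759
z = sin θ / κ = 0.29934/0.2582 = 1.15935
x = ρ cos φ = 0.17759 × cos(343.40°) = 0.17019
y = ρ sin φ = 0.17759 × sin(343.40°) = -0.05074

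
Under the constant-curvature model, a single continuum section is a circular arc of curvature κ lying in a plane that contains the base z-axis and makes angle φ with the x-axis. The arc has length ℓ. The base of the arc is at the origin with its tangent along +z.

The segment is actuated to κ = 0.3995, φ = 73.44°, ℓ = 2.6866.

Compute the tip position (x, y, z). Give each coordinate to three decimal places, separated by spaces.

0.373 1.254 2.200

θ = κ·ℓ = 0.3995 × 2.6866 = 1.07330 rad
ρ = (1 − cos θ)/κ = (1 − 0.47723)/0.3995 = 1.30856
z = sin θ / κ = 0.87878/0.3995 = 2.19970
x = ρ cos φ = 1.30856 × cos(73.44°) = 0.37297
y = ρ sin φ = 1.30856 × sin(73.44°) = 1.25428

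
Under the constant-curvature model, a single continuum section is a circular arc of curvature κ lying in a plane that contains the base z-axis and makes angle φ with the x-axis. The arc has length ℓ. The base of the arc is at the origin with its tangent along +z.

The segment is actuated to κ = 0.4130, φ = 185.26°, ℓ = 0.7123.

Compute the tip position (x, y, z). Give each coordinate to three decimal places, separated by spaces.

-0.104 -0.010 0.702

θ = κ·ℓ = 0.4130 × 0.7123 = 0.29418 rad
ρ = (1 − cos θ)/κ = (1 − 0.95704)/0.4130 = 0.10402
z = sin θ / κ = 0.28996/0.4130 = 0.70207
x = ρ cos φ = 0.10402 × cos(185.26°) = -0.10358
y = ρ sin φ = 0.10402 × sin(185.26°) = -0.00954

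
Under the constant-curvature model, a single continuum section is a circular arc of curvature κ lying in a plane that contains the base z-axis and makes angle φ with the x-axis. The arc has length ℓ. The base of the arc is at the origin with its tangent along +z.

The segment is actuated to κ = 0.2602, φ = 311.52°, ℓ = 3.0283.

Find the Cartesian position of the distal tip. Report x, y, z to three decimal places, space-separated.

0.751 -0.848 2.725

θ = κ·ℓ = 0.2602 × 3.0283 = 0.78796 rad
ρ = (1 − cos θ)/κ = (1 − 0.70529)/0.2602 = 1.13263
z = sin θ / κ = 0.70892/0.2602 = 2.72451
x = ρ cos φ = 1.13263 × cos(311.52°) = 0.75080
y = ρ sin φ = 1.13263 × sin(311.52°) = -0.84803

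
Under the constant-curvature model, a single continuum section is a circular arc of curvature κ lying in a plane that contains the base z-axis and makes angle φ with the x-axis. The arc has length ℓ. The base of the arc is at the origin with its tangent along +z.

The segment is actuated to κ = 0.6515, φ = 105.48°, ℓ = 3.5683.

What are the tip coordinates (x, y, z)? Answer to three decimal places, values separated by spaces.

θ = κ·ℓ = 0.6515 × 3.5683 = 2.32475 rad
ρ = (1 − cos θ)/κ = (1 − -0.68452)/0.6515 = 2.58561
z = sin θ / κ = 0.72899/0.6515 = 1.11894
x = ρ cos φ = 2.58561 × cos(105.48°) = -0.69010
y = ρ sin φ = 2.58561 × sin(105.48°) = 2.49181

-0.690 2.492 1.119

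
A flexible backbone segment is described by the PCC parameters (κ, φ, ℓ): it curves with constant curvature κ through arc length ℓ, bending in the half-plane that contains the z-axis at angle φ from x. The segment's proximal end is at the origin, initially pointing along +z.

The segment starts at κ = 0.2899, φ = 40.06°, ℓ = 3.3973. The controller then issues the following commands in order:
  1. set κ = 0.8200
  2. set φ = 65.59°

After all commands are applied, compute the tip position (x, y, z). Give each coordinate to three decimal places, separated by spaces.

initial: κ=0.2899, φ=40.06°, ℓ=3.3973
cmd 1: set κ=0.8200 → (κ,φ,ℓ)=(0.8200,40.06°,3.3973) → tip=(1.8083,1.5206,0.4248)
cmd 2: set φ=65.59° → (κ,φ,ℓ)=(0.8200,65.59°,3.3973) → tip=(0.9764,2.1514,0.4248)

0.976 2.151 0.425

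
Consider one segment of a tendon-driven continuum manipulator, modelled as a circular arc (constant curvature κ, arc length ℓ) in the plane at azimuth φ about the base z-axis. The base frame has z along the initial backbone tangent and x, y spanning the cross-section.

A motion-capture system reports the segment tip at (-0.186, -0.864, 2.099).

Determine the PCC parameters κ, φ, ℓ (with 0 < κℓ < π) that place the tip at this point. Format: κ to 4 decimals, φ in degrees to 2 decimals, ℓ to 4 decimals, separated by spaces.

0.3408 257.85 2.3389

ρ = √(x²+y²) = √(-0.186² + -0.864²) = 0.88379
φ = atan2(y, x) mod 360° = atan2(-0.864, -0.186) = 257.8509°
|p|² = ρ² + z² = 0.88379² + 2.099² = 5.18689
κ = 2ρ / |p|² = 2×0.88379 / 5.18689 = 0.34078
θ = 2·atan2(ρ, z) = 2·atan2(0.88379, 2.099) = 0.79705 rad
ℓ = θ/κ = 0.79705/0.34078 = 2.33890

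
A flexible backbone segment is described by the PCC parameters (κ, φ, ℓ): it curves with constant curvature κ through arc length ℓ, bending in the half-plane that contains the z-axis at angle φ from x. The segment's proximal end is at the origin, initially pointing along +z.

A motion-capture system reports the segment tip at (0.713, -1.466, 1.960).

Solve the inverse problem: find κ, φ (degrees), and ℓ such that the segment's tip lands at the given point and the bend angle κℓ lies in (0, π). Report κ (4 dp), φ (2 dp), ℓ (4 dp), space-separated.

0.5017 295.94 2.7660

ρ = √(x²+y²) = √(0.713² + -1.466²) = 1.63019
φ = atan2(y, x) mod 360° = atan2(-1.466, 0.713) = 295.9363°
|p|² = ρ² + z² = 1.63019² + 1.960² = 6.49912
κ = 2ρ / |p|² = 2×1.63019 / 6.49912 = 0.50166
θ = 2·atan2(ρ, z) = 2·atan2(1.63019, 1.960) = 1.38758 rad
ℓ = θ/κ = 1.38758/0.50166 = 2.76596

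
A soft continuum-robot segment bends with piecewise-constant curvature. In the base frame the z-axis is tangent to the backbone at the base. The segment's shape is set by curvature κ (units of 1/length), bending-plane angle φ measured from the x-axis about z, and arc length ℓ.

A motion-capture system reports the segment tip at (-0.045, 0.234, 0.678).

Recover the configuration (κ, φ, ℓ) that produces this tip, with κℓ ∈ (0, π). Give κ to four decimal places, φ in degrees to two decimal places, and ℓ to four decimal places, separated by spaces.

0.9228 100.89 0.7325

ρ = √(x²+y²) = √(-0.045² + 0.234²) = 0.23829
φ = atan2(y, x) mod 360° = atan2(0.234, -0.045) = 100.8855°
|p|² = ρ² + z² = 0.23829² + 0.678² = 0.51647
κ = 2ρ / |p|² = 2×0.23829 / 0.51647 = 0.92276
θ = 2·atan2(ρ, z) = 2·atan2(0.23829, 0.678) = 0.67594 rad
ℓ = θ/κ = 0.67594/0.92276 = 0.73252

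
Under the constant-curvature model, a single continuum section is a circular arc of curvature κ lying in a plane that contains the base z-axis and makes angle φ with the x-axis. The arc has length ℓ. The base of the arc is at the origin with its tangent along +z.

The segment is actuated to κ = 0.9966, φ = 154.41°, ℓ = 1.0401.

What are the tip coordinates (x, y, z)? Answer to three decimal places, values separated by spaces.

-0.444 0.213 0.864

θ = κ·ℓ = 0.9966 × 1.0401 = 1.03656 rad
ρ = (1 − cos θ)/κ = (1 − 0.50918)/0.9966 = 0.49249
z = sin θ / κ = 0.86066/0.9966 = 0.86360
x = ρ cos φ = 0.49249 × cos(154.41°) = -0.44418
y = ρ sin φ = 0.49249 × sin(154.41°) = 0.21272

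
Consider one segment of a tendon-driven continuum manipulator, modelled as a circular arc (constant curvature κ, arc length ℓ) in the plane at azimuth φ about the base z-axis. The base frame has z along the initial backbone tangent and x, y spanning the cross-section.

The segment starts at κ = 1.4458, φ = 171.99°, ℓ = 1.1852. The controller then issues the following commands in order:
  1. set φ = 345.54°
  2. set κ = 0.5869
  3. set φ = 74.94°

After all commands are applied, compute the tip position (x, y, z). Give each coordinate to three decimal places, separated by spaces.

initial: κ=1.4458, φ=171.99°, ℓ=1.1852
cmd 1: set φ=345.54° → (κ,φ,ℓ)=(1.4458,345.54°,1.1852) → tip=(0.7650,-0.1973,0.6846)
cmd 2: set κ=0.5869 → (κ,φ,ℓ)=(0.5869,345.54°,1.1852) → tip=(0.3833,-0.0988,1.0919)
cmd 3: set φ=74.94° → (κ,φ,ℓ)=(0.5869,74.94°,1.1852) → tip=(0.1029,0.3823,1.0919)

0.103 0.382 1.092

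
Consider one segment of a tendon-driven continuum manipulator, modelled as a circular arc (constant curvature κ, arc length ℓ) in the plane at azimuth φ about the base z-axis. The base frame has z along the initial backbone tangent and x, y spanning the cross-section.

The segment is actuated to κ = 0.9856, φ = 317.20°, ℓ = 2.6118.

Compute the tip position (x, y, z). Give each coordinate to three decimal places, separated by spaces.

θ = κ·ℓ = 0.9856 × 2.6118 = 2.57419 rad
ρ = (1 − cos θ)/κ = (1 − -0.84330)/0.9856 = 1.87023
z = sin θ / κ = 0.53744/0.9856 = 0.54530
x = ρ cos φ = 1.87023 × cos(317.20°) = 1.37224
y = ρ sin φ = 1.87023 × sin(317.20°) = -1.27071

1.372 -1.271 0.545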